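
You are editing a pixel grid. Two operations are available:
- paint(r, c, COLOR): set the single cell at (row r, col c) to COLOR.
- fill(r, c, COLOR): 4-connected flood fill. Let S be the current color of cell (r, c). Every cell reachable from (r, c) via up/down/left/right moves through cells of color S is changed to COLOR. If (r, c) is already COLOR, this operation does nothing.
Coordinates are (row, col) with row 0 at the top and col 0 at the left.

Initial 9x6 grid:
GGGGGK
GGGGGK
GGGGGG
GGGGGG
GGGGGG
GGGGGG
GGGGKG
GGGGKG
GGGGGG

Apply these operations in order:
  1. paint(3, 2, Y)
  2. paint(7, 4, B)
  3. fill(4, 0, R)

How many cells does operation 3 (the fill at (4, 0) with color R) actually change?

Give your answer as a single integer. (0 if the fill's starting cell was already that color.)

After op 1 paint(3,2,Y):
GGGGGK
GGGGGK
GGGGGG
GGYGGG
GGGGGG
GGGGGG
GGGGKG
GGGGKG
GGGGGG
After op 2 paint(7,4,B):
GGGGGK
GGGGGK
GGGGGG
GGYGGG
GGGGGG
GGGGGG
GGGGKG
GGGGBG
GGGGGG
After op 3 fill(4,0,R) [49 cells changed]:
RRRRRK
RRRRRK
RRRRRR
RRYRRR
RRRRRR
RRRRRR
RRRRKR
RRRRBR
RRRRRR

Answer: 49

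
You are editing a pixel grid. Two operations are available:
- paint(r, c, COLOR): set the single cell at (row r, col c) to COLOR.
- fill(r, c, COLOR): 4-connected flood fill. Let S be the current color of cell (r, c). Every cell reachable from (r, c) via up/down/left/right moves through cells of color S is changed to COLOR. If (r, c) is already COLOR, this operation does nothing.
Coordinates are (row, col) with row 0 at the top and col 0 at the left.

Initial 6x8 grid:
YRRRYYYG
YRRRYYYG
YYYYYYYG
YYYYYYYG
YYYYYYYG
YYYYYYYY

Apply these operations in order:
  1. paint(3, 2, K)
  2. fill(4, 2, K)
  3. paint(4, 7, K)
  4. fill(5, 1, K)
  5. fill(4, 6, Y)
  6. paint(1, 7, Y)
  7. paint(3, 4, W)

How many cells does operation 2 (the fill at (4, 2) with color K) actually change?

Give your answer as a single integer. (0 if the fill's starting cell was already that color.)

Answer: 36

Derivation:
After op 1 paint(3,2,K):
YRRRYYYG
YRRRYYYG
YYYYYYYG
YYKYYYYG
YYYYYYYG
YYYYYYYY
After op 2 fill(4,2,K) [36 cells changed]:
KRRRKKKG
KRRRKKKG
KKKKKKKG
KKKKKKKG
KKKKKKKG
KKKKKKKK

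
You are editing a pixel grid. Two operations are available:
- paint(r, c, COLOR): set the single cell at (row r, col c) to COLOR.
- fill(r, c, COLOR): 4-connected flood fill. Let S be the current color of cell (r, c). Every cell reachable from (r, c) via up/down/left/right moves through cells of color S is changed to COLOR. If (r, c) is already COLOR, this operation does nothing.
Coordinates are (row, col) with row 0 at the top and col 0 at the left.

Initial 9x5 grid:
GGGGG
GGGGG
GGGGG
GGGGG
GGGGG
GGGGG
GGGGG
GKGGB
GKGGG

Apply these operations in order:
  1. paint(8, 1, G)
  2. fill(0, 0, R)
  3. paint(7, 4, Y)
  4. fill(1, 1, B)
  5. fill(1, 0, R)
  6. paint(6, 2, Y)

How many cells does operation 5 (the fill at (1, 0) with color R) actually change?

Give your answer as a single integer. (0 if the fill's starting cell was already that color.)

After op 1 paint(8,1,G):
GGGGG
GGGGG
GGGGG
GGGGG
GGGGG
GGGGG
GGGGG
GKGGB
GGGGG
After op 2 fill(0,0,R) [43 cells changed]:
RRRRR
RRRRR
RRRRR
RRRRR
RRRRR
RRRRR
RRRRR
RKRRB
RRRRR
After op 3 paint(7,4,Y):
RRRRR
RRRRR
RRRRR
RRRRR
RRRRR
RRRRR
RRRRR
RKRRY
RRRRR
After op 4 fill(1,1,B) [43 cells changed]:
BBBBB
BBBBB
BBBBB
BBBBB
BBBBB
BBBBB
BBBBB
BKBBY
BBBBB
After op 5 fill(1,0,R) [43 cells changed]:
RRRRR
RRRRR
RRRRR
RRRRR
RRRRR
RRRRR
RRRRR
RKRRY
RRRRR

Answer: 43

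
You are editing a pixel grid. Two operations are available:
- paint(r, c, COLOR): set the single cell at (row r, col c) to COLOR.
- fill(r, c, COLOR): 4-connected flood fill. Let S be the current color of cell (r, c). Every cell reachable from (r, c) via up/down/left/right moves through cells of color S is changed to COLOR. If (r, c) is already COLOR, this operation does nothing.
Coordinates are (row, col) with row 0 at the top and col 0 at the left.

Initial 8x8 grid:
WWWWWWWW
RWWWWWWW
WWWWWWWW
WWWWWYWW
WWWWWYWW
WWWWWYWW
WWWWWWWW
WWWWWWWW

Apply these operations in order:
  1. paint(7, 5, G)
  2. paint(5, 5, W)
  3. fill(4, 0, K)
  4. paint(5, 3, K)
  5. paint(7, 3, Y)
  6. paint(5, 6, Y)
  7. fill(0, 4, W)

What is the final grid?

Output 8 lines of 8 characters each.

Answer: WWWWWWWW
RWWWWWWW
WWWWWWWW
WWWWWYWW
WWWWWYWW
WWWWWWYW
WWWWWWWW
WWWYWGWW

Derivation:
After op 1 paint(7,5,G):
WWWWWWWW
RWWWWWWW
WWWWWWWW
WWWWWYWW
WWWWWYWW
WWWWWYWW
WWWWWWWW
WWWWWGWW
After op 2 paint(5,5,W):
WWWWWWWW
RWWWWWWW
WWWWWWWW
WWWWWYWW
WWWWWYWW
WWWWWWWW
WWWWWWWW
WWWWWGWW
After op 3 fill(4,0,K) [60 cells changed]:
KKKKKKKK
RKKKKKKK
KKKKKKKK
KKKKKYKK
KKKKKYKK
KKKKKKKK
KKKKKKKK
KKKKKGKK
After op 4 paint(5,3,K):
KKKKKKKK
RKKKKKKK
KKKKKKKK
KKKKKYKK
KKKKKYKK
KKKKKKKK
KKKKKKKK
KKKKKGKK
After op 5 paint(7,3,Y):
KKKKKKKK
RKKKKKKK
KKKKKKKK
KKKKKYKK
KKKKKYKK
KKKKKKKK
KKKKKKKK
KKKYKGKK
After op 6 paint(5,6,Y):
KKKKKKKK
RKKKKKKK
KKKKKKKK
KKKKKYKK
KKKKKYKK
KKKKKKYK
KKKKKKKK
KKKYKGKK
After op 7 fill(0,4,W) [58 cells changed]:
WWWWWWWW
RWWWWWWW
WWWWWWWW
WWWWWYWW
WWWWWYWW
WWWWWWYW
WWWWWWWW
WWWYWGWW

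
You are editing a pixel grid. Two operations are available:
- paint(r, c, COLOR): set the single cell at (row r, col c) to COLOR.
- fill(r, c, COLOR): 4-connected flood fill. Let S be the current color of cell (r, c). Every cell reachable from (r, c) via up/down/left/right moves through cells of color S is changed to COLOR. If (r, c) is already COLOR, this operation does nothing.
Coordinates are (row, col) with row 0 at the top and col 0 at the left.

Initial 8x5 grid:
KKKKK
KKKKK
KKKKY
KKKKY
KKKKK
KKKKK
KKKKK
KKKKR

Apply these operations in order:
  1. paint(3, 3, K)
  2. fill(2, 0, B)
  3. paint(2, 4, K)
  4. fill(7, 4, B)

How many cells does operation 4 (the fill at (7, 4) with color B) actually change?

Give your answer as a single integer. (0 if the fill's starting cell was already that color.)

Answer: 1

Derivation:
After op 1 paint(3,3,K):
KKKKK
KKKKK
KKKKY
KKKKY
KKKKK
KKKKK
KKKKK
KKKKR
After op 2 fill(2,0,B) [37 cells changed]:
BBBBB
BBBBB
BBBBY
BBBBY
BBBBB
BBBBB
BBBBB
BBBBR
After op 3 paint(2,4,K):
BBBBB
BBBBB
BBBBK
BBBBY
BBBBB
BBBBB
BBBBB
BBBBR
After op 4 fill(7,4,B) [1 cells changed]:
BBBBB
BBBBB
BBBBK
BBBBY
BBBBB
BBBBB
BBBBB
BBBBB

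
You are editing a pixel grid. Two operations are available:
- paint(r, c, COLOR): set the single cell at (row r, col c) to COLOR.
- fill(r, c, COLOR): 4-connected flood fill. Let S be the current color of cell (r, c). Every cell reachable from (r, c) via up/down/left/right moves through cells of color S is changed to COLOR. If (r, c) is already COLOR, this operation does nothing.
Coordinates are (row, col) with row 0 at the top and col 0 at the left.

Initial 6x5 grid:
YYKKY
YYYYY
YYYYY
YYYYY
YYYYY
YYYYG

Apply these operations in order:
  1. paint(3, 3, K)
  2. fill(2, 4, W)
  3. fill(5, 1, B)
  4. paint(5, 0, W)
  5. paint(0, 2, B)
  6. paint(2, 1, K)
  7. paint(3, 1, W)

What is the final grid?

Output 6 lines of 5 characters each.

After op 1 paint(3,3,K):
YYKKY
YYYYY
YYYYY
YYYKY
YYYYY
YYYYG
After op 2 fill(2,4,W) [26 cells changed]:
WWKKW
WWWWW
WWWWW
WWWKW
WWWWW
WWWWG
After op 3 fill(5,1,B) [26 cells changed]:
BBKKB
BBBBB
BBBBB
BBBKB
BBBBB
BBBBG
After op 4 paint(5,0,W):
BBKKB
BBBBB
BBBBB
BBBKB
BBBBB
WBBBG
After op 5 paint(0,2,B):
BBBKB
BBBBB
BBBBB
BBBKB
BBBBB
WBBBG
After op 6 paint(2,1,K):
BBBKB
BBBBB
BKBBB
BBBKB
BBBBB
WBBBG
After op 7 paint(3,1,W):
BBBKB
BBBBB
BKBBB
BWBKB
BBBBB
WBBBG

Answer: BBBKB
BBBBB
BKBBB
BWBKB
BBBBB
WBBBG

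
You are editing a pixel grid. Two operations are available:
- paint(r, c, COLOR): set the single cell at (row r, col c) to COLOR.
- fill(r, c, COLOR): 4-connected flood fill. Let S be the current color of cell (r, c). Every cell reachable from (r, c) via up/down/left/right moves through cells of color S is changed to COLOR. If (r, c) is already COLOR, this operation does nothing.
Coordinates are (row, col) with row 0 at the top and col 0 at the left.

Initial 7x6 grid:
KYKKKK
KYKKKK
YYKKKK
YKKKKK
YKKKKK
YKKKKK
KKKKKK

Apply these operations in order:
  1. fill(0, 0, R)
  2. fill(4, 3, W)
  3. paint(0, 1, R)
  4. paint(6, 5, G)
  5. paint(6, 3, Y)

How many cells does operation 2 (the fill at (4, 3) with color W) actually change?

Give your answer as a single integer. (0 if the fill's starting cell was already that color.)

Answer: 33

Derivation:
After op 1 fill(0,0,R) [2 cells changed]:
RYKKKK
RYKKKK
YYKKKK
YKKKKK
YKKKKK
YKKKKK
KKKKKK
After op 2 fill(4,3,W) [33 cells changed]:
RYWWWW
RYWWWW
YYWWWW
YWWWWW
YWWWWW
YWWWWW
WWWWWW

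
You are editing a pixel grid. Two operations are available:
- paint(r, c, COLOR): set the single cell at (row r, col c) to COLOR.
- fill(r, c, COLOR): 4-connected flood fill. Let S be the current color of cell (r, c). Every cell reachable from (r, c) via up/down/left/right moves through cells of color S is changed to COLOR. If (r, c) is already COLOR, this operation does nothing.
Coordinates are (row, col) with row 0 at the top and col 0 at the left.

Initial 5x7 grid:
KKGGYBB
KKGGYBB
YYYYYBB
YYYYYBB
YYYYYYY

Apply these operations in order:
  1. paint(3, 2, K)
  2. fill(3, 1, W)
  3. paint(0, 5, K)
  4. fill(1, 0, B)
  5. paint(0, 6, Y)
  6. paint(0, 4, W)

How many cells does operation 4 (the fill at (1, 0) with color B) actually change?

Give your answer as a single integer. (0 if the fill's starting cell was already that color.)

Answer: 4

Derivation:
After op 1 paint(3,2,K):
KKGGYBB
KKGGYBB
YYYYYBB
YYKYYBB
YYYYYYY
After op 2 fill(3,1,W) [18 cells changed]:
KKGGWBB
KKGGWBB
WWWWWBB
WWKWWBB
WWWWWWW
After op 3 paint(0,5,K):
KKGGWKB
KKGGWBB
WWWWWBB
WWKWWBB
WWWWWWW
After op 4 fill(1,0,B) [4 cells changed]:
BBGGWKB
BBGGWBB
WWWWWBB
WWKWWBB
WWWWWWW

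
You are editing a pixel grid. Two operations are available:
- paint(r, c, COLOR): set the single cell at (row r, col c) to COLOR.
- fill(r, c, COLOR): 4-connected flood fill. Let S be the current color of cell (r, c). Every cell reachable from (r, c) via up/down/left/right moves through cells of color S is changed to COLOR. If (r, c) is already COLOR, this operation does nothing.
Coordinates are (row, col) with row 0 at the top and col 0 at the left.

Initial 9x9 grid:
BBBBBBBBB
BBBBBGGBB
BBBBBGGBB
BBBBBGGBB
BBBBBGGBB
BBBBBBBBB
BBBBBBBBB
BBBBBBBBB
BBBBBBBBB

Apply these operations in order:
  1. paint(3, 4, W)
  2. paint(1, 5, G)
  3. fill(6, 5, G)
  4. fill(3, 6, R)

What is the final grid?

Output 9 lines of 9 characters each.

Answer: RRRRRRRRR
RRRRRRRRR
RRRRRRRRR
RRRRWRRRR
RRRRRRRRR
RRRRRRRRR
RRRRRRRRR
RRRRRRRRR
RRRRRRRRR

Derivation:
After op 1 paint(3,4,W):
BBBBBBBBB
BBBBBGGBB
BBBBBGGBB
BBBBWGGBB
BBBBBGGBB
BBBBBBBBB
BBBBBBBBB
BBBBBBBBB
BBBBBBBBB
After op 2 paint(1,5,G):
BBBBBBBBB
BBBBBGGBB
BBBBBGGBB
BBBBWGGBB
BBBBBGGBB
BBBBBBBBB
BBBBBBBBB
BBBBBBBBB
BBBBBBBBB
After op 3 fill(6,5,G) [72 cells changed]:
GGGGGGGGG
GGGGGGGGG
GGGGGGGGG
GGGGWGGGG
GGGGGGGGG
GGGGGGGGG
GGGGGGGGG
GGGGGGGGG
GGGGGGGGG
After op 4 fill(3,6,R) [80 cells changed]:
RRRRRRRRR
RRRRRRRRR
RRRRRRRRR
RRRRWRRRR
RRRRRRRRR
RRRRRRRRR
RRRRRRRRR
RRRRRRRRR
RRRRRRRRR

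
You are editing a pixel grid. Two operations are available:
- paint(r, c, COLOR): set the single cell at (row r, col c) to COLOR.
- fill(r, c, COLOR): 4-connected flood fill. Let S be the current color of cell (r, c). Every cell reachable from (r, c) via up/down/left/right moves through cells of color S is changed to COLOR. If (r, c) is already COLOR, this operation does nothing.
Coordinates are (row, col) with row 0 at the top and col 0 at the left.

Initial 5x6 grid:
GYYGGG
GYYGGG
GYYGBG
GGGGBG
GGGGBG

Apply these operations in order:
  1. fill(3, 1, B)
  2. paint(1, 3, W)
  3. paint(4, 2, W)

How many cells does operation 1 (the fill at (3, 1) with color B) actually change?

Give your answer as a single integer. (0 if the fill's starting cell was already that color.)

After op 1 fill(3,1,B) [21 cells changed]:
BYYBBB
BYYBBB
BYYBBB
BBBBBB
BBBBBB

Answer: 21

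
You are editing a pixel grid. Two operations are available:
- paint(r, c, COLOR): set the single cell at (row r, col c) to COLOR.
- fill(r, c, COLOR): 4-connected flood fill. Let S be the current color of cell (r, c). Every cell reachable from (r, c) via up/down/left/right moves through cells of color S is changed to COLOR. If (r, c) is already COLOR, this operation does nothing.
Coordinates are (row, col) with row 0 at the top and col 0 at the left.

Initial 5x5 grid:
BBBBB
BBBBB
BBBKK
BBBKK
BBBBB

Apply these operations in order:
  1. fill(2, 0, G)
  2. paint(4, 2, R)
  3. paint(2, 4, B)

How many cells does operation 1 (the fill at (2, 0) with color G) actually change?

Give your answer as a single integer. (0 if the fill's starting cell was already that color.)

After op 1 fill(2,0,G) [21 cells changed]:
GGGGG
GGGGG
GGGKK
GGGKK
GGGGG

Answer: 21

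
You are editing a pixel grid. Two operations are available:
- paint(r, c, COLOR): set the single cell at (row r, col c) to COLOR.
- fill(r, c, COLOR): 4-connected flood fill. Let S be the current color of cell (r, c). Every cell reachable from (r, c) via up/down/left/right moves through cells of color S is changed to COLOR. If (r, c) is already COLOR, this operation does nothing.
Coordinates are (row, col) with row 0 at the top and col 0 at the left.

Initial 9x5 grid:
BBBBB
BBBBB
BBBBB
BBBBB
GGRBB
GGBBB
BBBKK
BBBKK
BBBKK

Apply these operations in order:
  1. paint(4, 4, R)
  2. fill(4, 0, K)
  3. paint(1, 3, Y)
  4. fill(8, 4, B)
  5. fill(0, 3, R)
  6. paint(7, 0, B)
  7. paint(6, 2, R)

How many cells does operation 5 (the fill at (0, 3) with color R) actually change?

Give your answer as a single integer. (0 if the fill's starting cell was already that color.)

After op 1 paint(4,4,R):
BBBBB
BBBBB
BBBBB
BBBBB
GGRBR
GGBBB
BBBKK
BBBKK
BBBKK
After op 2 fill(4,0,K) [4 cells changed]:
BBBBB
BBBBB
BBBBB
BBBBB
KKRBR
KKBBB
BBBKK
BBBKK
BBBKK
After op 3 paint(1,3,Y):
BBBBB
BBBYB
BBBBB
BBBBB
KKRBR
KKBBB
BBBKK
BBBKK
BBBKK
After op 4 fill(8,4,B) [6 cells changed]:
BBBBB
BBBYB
BBBBB
BBBBB
KKRBR
KKBBB
BBBBB
BBBBB
BBBBB
After op 5 fill(0,3,R) [38 cells changed]:
RRRRR
RRRYR
RRRRR
RRRRR
KKRRR
KKRRR
RRRRR
RRRRR
RRRRR

Answer: 38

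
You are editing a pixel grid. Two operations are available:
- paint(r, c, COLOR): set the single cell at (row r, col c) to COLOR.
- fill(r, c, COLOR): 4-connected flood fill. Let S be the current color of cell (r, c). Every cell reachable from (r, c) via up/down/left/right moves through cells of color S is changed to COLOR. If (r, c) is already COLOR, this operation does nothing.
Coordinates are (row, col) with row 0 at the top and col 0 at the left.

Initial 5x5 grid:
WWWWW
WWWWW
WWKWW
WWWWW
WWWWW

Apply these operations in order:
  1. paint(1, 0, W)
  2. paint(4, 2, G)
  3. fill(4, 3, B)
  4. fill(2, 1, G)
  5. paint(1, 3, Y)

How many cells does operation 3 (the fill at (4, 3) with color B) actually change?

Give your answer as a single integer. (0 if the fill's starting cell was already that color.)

After op 1 paint(1,0,W):
WWWWW
WWWWW
WWKWW
WWWWW
WWWWW
After op 2 paint(4,2,G):
WWWWW
WWWWW
WWKWW
WWWWW
WWGWW
After op 3 fill(4,3,B) [23 cells changed]:
BBBBB
BBBBB
BBKBB
BBBBB
BBGBB

Answer: 23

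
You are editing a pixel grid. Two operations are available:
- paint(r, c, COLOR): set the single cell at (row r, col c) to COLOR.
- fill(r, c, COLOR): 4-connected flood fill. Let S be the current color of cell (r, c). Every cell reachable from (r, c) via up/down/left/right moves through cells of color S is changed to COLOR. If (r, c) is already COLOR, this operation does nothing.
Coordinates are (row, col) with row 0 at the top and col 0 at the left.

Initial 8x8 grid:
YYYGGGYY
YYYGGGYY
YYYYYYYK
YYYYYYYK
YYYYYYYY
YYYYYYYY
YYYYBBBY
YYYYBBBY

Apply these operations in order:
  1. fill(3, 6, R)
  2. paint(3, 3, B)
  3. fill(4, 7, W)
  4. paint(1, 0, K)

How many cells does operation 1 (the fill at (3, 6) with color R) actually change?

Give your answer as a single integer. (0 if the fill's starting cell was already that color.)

After op 1 fill(3,6,R) [50 cells changed]:
RRRGGGRR
RRRGGGRR
RRRRRRRK
RRRRRRRK
RRRRRRRR
RRRRRRRR
RRRRBBBR
RRRRBBBR

Answer: 50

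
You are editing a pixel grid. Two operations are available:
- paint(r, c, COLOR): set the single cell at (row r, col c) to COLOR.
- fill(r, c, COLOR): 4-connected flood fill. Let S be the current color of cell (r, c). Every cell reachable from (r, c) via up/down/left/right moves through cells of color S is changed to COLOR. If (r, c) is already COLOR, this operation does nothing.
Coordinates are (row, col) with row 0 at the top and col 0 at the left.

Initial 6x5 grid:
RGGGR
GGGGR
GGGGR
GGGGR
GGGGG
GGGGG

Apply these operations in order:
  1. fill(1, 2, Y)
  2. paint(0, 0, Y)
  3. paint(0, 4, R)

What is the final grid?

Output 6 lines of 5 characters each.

After op 1 fill(1,2,Y) [25 cells changed]:
RYYYR
YYYYR
YYYYR
YYYYR
YYYYY
YYYYY
After op 2 paint(0,0,Y):
YYYYR
YYYYR
YYYYR
YYYYR
YYYYY
YYYYY
After op 3 paint(0,4,R):
YYYYR
YYYYR
YYYYR
YYYYR
YYYYY
YYYYY

Answer: YYYYR
YYYYR
YYYYR
YYYYR
YYYYY
YYYYY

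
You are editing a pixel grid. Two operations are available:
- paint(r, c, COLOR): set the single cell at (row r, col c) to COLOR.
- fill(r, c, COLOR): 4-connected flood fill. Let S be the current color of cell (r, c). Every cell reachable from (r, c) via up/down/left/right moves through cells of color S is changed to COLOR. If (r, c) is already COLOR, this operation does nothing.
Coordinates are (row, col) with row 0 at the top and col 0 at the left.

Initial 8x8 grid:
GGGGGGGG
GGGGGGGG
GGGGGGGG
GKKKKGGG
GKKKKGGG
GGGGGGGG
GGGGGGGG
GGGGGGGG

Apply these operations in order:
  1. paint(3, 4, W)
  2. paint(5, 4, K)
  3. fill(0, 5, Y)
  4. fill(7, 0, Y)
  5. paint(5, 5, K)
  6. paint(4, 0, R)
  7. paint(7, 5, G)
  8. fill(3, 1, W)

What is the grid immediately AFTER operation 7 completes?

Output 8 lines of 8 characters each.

Answer: YYYYYYYY
YYYYYYYY
YYYYYYYY
YKKKWYYY
RKKKKYYY
YYYYKKYY
YYYYYYYY
YYYYYGYY

Derivation:
After op 1 paint(3,4,W):
GGGGGGGG
GGGGGGGG
GGGGGGGG
GKKKWGGG
GKKKKGGG
GGGGGGGG
GGGGGGGG
GGGGGGGG
After op 2 paint(5,4,K):
GGGGGGGG
GGGGGGGG
GGGGGGGG
GKKKWGGG
GKKKKGGG
GGGGKGGG
GGGGGGGG
GGGGGGGG
After op 3 fill(0,5,Y) [55 cells changed]:
YYYYYYYY
YYYYYYYY
YYYYYYYY
YKKKWYYY
YKKKKYYY
YYYYKYYY
YYYYYYYY
YYYYYYYY
After op 4 fill(7,0,Y) [0 cells changed]:
YYYYYYYY
YYYYYYYY
YYYYYYYY
YKKKWYYY
YKKKKYYY
YYYYKYYY
YYYYYYYY
YYYYYYYY
After op 5 paint(5,5,K):
YYYYYYYY
YYYYYYYY
YYYYYYYY
YKKKWYYY
YKKKKYYY
YYYYKKYY
YYYYYYYY
YYYYYYYY
After op 6 paint(4,0,R):
YYYYYYYY
YYYYYYYY
YYYYYYYY
YKKKWYYY
RKKKKYYY
YYYYKKYY
YYYYYYYY
YYYYYYYY
After op 7 paint(7,5,G):
YYYYYYYY
YYYYYYYY
YYYYYYYY
YKKKWYYY
RKKKKYYY
YYYYKKYY
YYYYYYYY
YYYYYGYY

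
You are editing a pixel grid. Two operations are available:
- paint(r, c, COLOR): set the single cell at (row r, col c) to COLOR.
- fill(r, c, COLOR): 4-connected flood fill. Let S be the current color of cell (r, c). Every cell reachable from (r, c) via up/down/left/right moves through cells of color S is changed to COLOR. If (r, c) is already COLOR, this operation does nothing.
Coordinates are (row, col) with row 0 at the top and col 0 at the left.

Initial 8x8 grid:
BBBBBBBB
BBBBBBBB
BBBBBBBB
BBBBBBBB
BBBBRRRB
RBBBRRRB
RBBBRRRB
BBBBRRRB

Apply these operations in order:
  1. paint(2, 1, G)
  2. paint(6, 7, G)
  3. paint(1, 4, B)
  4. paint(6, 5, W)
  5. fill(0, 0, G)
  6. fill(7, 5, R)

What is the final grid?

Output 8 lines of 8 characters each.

After op 1 paint(2,1,G):
BBBBBBBB
BBBBBBBB
BGBBBBBB
BBBBBBBB
BBBBRRRB
RBBBRRRB
RBBBRRRB
BBBBRRRB
After op 2 paint(6,7,G):
BBBBBBBB
BBBBBBBB
BGBBBBBB
BBBBBBBB
BBBBRRRB
RBBBRRRB
RBBBRRRG
BBBBRRRB
After op 3 paint(1,4,B):
BBBBBBBB
BBBBBBBB
BGBBBBBB
BBBBBBBB
BBBBRRRB
RBBBRRRB
RBBBRRRG
BBBBRRRB
After op 4 paint(6,5,W):
BBBBBBBB
BBBBBBBB
BGBBBBBB
BBBBBBBB
BBBBRRRB
RBBBRRRB
RBBBRWRG
BBBBRRRB
After op 5 fill(0,0,G) [47 cells changed]:
GGGGGGGG
GGGGGGGG
GGGGGGGG
GGGGGGGG
GGGGRRRG
RGGGRRRG
RGGGRWRG
GGGGRRRB
After op 6 fill(7,5,R) [0 cells changed]:
GGGGGGGG
GGGGGGGG
GGGGGGGG
GGGGGGGG
GGGGRRRG
RGGGRRRG
RGGGRWRG
GGGGRRRB

Answer: GGGGGGGG
GGGGGGGG
GGGGGGGG
GGGGGGGG
GGGGRRRG
RGGGRRRG
RGGGRWRG
GGGGRRRB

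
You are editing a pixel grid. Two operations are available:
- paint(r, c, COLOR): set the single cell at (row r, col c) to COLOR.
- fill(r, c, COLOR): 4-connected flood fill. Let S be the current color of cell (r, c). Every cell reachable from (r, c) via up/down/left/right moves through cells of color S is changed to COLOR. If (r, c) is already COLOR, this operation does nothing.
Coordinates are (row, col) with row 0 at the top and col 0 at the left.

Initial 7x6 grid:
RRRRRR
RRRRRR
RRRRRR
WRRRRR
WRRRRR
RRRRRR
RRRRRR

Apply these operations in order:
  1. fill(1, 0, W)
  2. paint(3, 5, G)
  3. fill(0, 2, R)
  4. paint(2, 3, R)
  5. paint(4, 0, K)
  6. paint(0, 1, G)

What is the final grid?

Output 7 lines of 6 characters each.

Answer: RGRRRR
RRRRRR
RRRRRR
RRRRRG
KRRRRR
RRRRRR
RRRRRR

Derivation:
After op 1 fill(1,0,W) [40 cells changed]:
WWWWWW
WWWWWW
WWWWWW
WWWWWW
WWWWWW
WWWWWW
WWWWWW
After op 2 paint(3,5,G):
WWWWWW
WWWWWW
WWWWWW
WWWWWG
WWWWWW
WWWWWW
WWWWWW
After op 3 fill(0,2,R) [41 cells changed]:
RRRRRR
RRRRRR
RRRRRR
RRRRRG
RRRRRR
RRRRRR
RRRRRR
After op 4 paint(2,3,R):
RRRRRR
RRRRRR
RRRRRR
RRRRRG
RRRRRR
RRRRRR
RRRRRR
After op 5 paint(4,0,K):
RRRRRR
RRRRRR
RRRRRR
RRRRRG
KRRRRR
RRRRRR
RRRRRR
After op 6 paint(0,1,G):
RGRRRR
RRRRRR
RRRRRR
RRRRRG
KRRRRR
RRRRRR
RRRRRR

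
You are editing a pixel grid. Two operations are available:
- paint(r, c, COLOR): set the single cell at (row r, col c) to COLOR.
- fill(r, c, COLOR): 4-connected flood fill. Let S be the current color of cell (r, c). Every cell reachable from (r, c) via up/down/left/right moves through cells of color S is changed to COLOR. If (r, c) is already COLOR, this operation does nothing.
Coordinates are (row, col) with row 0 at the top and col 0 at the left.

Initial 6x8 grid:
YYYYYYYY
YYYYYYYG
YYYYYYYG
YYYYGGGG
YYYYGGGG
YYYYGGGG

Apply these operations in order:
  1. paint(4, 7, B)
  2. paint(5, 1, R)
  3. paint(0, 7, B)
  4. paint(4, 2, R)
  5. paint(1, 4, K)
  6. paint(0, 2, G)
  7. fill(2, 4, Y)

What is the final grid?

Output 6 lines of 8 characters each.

Answer: YYGYYYYB
YYYYKYYG
YYYYYYYG
YYYYGGGG
YYRYGGGB
YRYYGGGG

Derivation:
After op 1 paint(4,7,B):
YYYYYYYY
YYYYYYYG
YYYYYYYG
YYYYGGGG
YYYYGGGB
YYYYGGGG
After op 2 paint(5,1,R):
YYYYYYYY
YYYYYYYG
YYYYYYYG
YYYYGGGG
YYYYGGGB
YRYYGGGG
After op 3 paint(0,7,B):
YYYYYYYB
YYYYYYYG
YYYYYYYG
YYYYGGGG
YYYYGGGB
YRYYGGGG
After op 4 paint(4,2,R):
YYYYYYYB
YYYYYYYG
YYYYYYYG
YYYYGGGG
YYRYGGGB
YRYYGGGG
After op 5 paint(1,4,K):
YYYYYYYB
YYYYKYYG
YYYYYYYG
YYYYGGGG
YYRYGGGB
YRYYGGGG
After op 6 paint(0,2,G):
YYGYYYYB
YYYYKYYG
YYYYYYYG
YYYYGGGG
YYRYGGGB
YRYYGGGG
After op 7 fill(2,4,Y) [0 cells changed]:
YYGYYYYB
YYYYKYYG
YYYYYYYG
YYYYGGGG
YYRYGGGB
YRYYGGGG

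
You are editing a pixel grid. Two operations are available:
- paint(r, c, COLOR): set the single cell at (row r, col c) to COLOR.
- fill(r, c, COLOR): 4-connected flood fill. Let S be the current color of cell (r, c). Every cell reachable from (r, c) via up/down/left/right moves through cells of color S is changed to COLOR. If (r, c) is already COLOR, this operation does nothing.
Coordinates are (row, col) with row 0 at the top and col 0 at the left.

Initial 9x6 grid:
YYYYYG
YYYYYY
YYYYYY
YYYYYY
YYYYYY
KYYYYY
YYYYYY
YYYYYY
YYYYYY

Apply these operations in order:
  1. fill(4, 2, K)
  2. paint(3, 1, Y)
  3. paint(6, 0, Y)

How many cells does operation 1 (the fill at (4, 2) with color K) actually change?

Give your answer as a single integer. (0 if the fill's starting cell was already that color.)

After op 1 fill(4,2,K) [52 cells changed]:
KKKKKG
KKKKKK
KKKKKK
KKKKKK
KKKKKK
KKKKKK
KKKKKK
KKKKKK
KKKKKK

Answer: 52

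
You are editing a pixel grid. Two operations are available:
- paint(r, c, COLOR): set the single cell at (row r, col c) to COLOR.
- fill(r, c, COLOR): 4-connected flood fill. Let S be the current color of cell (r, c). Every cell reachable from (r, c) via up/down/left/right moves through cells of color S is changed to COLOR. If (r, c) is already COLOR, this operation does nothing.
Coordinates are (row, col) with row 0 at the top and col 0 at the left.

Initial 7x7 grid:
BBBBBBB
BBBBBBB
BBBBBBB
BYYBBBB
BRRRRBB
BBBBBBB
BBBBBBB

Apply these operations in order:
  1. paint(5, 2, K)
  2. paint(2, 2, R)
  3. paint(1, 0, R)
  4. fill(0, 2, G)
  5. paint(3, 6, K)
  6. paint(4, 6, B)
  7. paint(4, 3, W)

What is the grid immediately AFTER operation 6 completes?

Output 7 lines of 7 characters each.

Answer: GGGGGGG
RGGGGGG
GGRGGGG
GYYGGGK
GRRRRGB
GGKGGGG
GGGGGGG

Derivation:
After op 1 paint(5,2,K):
BBBBBBB
BBBBBBB
BBBBBBB
BYYBBBB
BRRRRBB
BBKBBBB
BBBBBBB
After op 2 paint(2,2,R):
BBBBBBB
BBBBBBB
BBRBBBB
BYYBBBB
BRRRRBB
BBKBBBB
BBBBBBB
After op 3 paint(1,0,R):
BBBBBBB
RBBBBBB
BBRBBBB
BYYBBBB
BRRRRBB
BBKBBBB
BBBBBBB
After op 4 fill(0,2,G) [40 cells changed]:
GGGGGGG
RGGGGGG
GGRGGGG
GYYGGGG
GRRRRGG
GGKGGGG
GGGGGGG
After op 5 paint(3,6,K):
GGGGGGG
RGGGGGG
GGRGGGG
GYYGGGK
GRRRRGG
GGKGGGG
GGGGGGG
After op 6 paint(4,6,B):
GGGGGGG
RGGGGGG
GGRGGGG
GYYGGGK
GRRRRGB
GGKGGGG
GGGGGGG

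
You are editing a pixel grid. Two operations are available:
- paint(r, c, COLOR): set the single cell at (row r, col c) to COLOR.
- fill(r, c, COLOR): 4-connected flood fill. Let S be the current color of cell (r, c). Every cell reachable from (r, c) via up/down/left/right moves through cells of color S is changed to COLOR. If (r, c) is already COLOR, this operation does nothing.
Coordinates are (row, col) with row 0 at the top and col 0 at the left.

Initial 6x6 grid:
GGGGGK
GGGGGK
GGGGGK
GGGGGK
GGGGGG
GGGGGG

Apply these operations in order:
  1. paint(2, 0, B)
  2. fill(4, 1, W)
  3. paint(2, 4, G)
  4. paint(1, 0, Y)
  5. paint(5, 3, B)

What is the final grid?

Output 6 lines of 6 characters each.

Answer: WWWWWK
YWWWWK
BWWWGK
WWWWWK
WWWWWW
WWWBWW

Derivation:
After op 1 paint(2,0,B):
GGGGGK
GGGGGK
BGGGGK
GGGGGK
GGGGGG
GGGGGG
After op 2 fill(4,1,W) [31 cells changed]:
WWWWWK
WWWWWK
BWWWWK
WWWWWK
WWWWWW
WWWWWW
After op 3 paint(2,4,G):
WWWWWK
WWWWWK
BWWWGK
WWWWWK
WWWWWW
WWWWWW
After op 4 paint(1,0,Y):
WWWWWK
YWWWWK
BWWWGK
WWWWWK
WWWWWW
WWWWWW
After op 5 paint(5,3,B):
WWWWWK
YWWWWK
BWWWGK
WWWWWK
WWWWWW
WWWBWW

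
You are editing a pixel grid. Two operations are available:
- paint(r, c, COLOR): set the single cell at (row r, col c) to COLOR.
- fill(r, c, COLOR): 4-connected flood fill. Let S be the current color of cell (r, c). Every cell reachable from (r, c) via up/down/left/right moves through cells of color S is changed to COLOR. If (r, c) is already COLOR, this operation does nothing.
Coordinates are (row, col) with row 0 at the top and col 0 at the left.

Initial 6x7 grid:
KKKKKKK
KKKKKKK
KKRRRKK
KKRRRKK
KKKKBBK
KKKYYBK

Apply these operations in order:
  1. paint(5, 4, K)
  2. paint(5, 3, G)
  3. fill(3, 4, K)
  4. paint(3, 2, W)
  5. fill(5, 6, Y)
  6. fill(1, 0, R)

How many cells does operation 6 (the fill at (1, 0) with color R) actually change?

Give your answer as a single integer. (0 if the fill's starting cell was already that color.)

After op 1 paint(5,4,K):
KKKKKKK
KKKKKKK
KKRRRKK
KKRRRKK
KKKKBBK
KKKYKBK
After op 2 paint(5,3,G):
KKKKKKK
KKKKKKK
KKRRRKK
KKRRRKK
KKKKBBK
KKKGKBK
After op 3 fill(3,4,K) [6 cells changed]:
KKKKKKK
KKKKKKK
KKKKKKK
KKKKKKK
KKKKBBK
KKKGKBK
After op 4 paint(3,2,W):
KKKKKKK
KKKKKKK
KKKKKKK
KKWKKKK
KKKKBBK
KKKGKBK
After op 5 fill(5,6,Y) [36 cells changed]:
YYYYYYY
YYYYYYY
YYYYYYY
YYWYYYY
YYYYBBY
YYYGKBY
After op 6 fill(1,0,R) [36 cells changed]:
RRRRRRR
RRRRRRR
RRRRRRR
RRWRRRR
RRRRBBR
RRRGKBR

Answer: 36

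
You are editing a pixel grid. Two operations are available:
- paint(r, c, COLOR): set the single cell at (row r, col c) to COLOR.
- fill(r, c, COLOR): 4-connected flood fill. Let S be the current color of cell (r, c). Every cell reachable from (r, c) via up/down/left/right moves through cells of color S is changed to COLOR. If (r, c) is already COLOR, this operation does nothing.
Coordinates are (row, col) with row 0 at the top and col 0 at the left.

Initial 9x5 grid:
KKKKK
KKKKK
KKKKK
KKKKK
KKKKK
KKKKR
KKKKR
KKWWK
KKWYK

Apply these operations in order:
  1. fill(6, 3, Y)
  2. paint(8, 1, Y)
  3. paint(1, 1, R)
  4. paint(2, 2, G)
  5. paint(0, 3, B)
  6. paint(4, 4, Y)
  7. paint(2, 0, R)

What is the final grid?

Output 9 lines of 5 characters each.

Answer: YYYBY
YRYYY
RYGYY
YYYYY
YYYYY
YYYYR
YYYYR
YYWWK
YYWYK

Derivation:
After op 1 fill(6,3,Y) [37 cells changed]:
YYYYY
YYYYY
YYYYY
YYYYY
YYYYY
YYYYR
YYYYR
YYWWK
YYWYK
After op 2 paint(8,1,Y):
YYYYY
YYYYY
YYYYY
YYYYY
YYYYY
YYYYR
YYYYR
YYWWK
YYWYK
After op 3 paint(1,1,R):
YYYYY
YRYYY
YYYYY
YYYYY
YYYYY
YYYYR
YYYYR
YYWWK
YYWYK
After op 4 paint(2,2,G):
YYYYY
YRYYY
YYGYY
YYYYY
YYYYY
YYYYR
YYYYR
YYWWK
YYWYK
After op 5 paint(0,3,B):
YYYBY
YRYYY
YYGYY
YYYYY
YYYYY
YYYYR
YYYYR
YYWWK
YYWYK
After op 6 paint(4,4,Y):
YYYBY
YRYYY
YYGYY
YYYYY
YYYYY
YYYYR
YYYYR
YYWWK
YYWYK
After op 7 paint(2,0,R):
YYYBY
YRYYY
RYGYY
YYYYY
YYYYY
YYYYR
YYYYR
YYWWK
YYWYK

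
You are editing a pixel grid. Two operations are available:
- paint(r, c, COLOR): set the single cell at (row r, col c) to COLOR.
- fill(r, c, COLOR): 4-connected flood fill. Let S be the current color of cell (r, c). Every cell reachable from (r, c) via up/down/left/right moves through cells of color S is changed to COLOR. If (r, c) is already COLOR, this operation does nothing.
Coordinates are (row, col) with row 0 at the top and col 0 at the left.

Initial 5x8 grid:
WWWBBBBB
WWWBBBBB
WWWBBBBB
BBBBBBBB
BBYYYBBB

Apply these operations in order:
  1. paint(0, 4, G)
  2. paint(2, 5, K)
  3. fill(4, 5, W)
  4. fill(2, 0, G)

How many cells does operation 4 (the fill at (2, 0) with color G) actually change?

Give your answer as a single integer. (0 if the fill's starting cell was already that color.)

Answer: 35

Derivation:
After op 1 paint(0,4,G):
WWWBGBBB
WWWBBBBB
WWWBBBBB
BBBBBBBB
BBYYYBBB
After op 2 paint(2,5,K):
WWWBGBBB
WWWBBBBB
WWWBBKBB
BBBBBBBB
BBYYYBBB
After op 3 fill(4,5,W) [26 cells changed]:
WWWWGWWW
WWWWWWWW
WWWWWKWW
WWWWWWWW
WWYYYWWW
After op 4 fill(2,0,G) [35 cells changed]:
GGGGGGGG
GGGGGGGG
GGGGGKGG
GGGGGGGG
GGYYYGGG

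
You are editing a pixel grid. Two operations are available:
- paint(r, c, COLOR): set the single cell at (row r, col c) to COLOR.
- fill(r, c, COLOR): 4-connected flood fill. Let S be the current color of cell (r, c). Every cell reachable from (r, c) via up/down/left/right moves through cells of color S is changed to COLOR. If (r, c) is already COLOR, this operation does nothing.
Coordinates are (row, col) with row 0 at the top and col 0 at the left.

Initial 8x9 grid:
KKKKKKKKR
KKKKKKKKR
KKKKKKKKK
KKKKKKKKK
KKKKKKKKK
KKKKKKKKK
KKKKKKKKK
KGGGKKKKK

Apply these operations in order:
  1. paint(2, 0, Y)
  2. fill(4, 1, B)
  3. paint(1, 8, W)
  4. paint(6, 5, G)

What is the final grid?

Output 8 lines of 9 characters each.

After op 1 paint(2,0,Y):
KKKKKKKKR
KKKKKKKKR
YKKKKKKKK
KKKKKKKKK
KKKKKKKKK
KKKKKKKKK
KKKKKKKKK
KGGGKKKKK
After op 2 fill(4,1,B) [66 cells changed]:
BBBBBBBBR
BBBBBBBBR
YBBBBBBBB
BBBBBBBBB
BBBBBBBBB
BBBBBBBBB
BBBBBBBBB
BGGGBBBBB
After op 3 paint(1,8,W):
BBBBBBBBR
BBBBBBBBW
YBBBBBBBB
BBBBBBBBB
BBBBBBBBB
BBBBBBBBB
BBBBBBBBB
BGGGBBBBB
After op 4 paint(6,5,G):
BBBBBBBBR
BBBBBBBBW
YBBBBBBBB
BBBBBBBBB
BBBBBBBBB
BBBBBBBBB
BBBBBGBBB
BGGGBBBBB

Answer: BBBBBBBBR
BBBBBBBBW
YBBBBBBBB
BBBBBBBBB
BBBBBBBBB
BBBBBBBBB
BBBBBGBBB
BGGGBBBBB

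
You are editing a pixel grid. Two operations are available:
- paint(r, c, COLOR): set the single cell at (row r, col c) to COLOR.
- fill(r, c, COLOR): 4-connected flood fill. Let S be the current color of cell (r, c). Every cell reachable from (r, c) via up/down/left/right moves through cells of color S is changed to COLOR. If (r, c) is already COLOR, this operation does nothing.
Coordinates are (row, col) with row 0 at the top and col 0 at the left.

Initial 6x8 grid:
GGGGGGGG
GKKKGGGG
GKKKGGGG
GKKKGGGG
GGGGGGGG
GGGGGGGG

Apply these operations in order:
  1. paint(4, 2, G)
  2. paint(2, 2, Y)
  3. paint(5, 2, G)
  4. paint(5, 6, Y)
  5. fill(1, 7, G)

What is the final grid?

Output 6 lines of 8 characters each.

After op 1 paint(4,2,G):
GGGGGGGG
GKKKGGGG
GKKKGGGG
GKKKGGGG
GGGGGGGG
GGGGGGGG
After op 2 paint(2,2,Y):
GGGGGGGG
GKKKGGGG
GKYKGGGG
GKKKGGGG
GGGGGGGG
GGGGGGGG
After op 3 paint(5,2,G):
GGGGGGGG
GKKKGGGG
GKYKGGGG
GKKKGGGG
GGGGGGGG
GGGGGGGG
After op 4 paint(5,6,Y):
GGGGGGGG
GKKKGGGG
GKYKGGGG
GKKKGGGG
GGGGGGGG
GGGGGGYG
After op 5 fill(1,7,G) [0 cells changed]:
GGGGGGGG
GKKKGGGG
GKYKGGGG
GKKKGGGG
GGGGGGGG
GGGGGGYG

Answer: GGGGGGGG
GKKKGGGG
GKYKGGGG
GKKKGGGG
GGGGGGGG
GGGGGGYG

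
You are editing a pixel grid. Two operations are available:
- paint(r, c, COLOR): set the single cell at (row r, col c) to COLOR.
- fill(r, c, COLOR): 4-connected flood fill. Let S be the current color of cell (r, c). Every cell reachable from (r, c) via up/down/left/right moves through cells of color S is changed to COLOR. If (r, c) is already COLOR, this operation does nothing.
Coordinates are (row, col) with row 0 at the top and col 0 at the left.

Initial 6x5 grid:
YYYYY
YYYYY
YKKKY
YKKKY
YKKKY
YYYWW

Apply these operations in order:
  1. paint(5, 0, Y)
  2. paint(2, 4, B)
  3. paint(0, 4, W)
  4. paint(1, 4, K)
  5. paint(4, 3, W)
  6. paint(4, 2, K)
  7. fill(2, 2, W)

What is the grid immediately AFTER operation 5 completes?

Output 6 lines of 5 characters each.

After op 1 paint(5,0,Y):
YYYYY
YYYYY
YKKKY
YKKKY
YKKKY
YYYWW
After op 2 paint(2,4,B):
YYYYY
YYYYY
YKKKB
YKKKY
YKKKY
YYYWW
After op 3 paint(0,4,W):
YYYYW
YYYYY
YKKKB
YKKKY
YKKKY
YYYWW
After op 4 paint(1,4,K):
YYYYW
YYYYK
YKKKB
YKKKY
YKKKY
YYYWW
After op 5 paint(4,3,W):
YYYYW
YYYYK
YKKKB
YKKKY
YKKWY
YYYWW

Answer: YYYYW
YYYYK
YKKKB
YKKKY
YKKWY
YYYWW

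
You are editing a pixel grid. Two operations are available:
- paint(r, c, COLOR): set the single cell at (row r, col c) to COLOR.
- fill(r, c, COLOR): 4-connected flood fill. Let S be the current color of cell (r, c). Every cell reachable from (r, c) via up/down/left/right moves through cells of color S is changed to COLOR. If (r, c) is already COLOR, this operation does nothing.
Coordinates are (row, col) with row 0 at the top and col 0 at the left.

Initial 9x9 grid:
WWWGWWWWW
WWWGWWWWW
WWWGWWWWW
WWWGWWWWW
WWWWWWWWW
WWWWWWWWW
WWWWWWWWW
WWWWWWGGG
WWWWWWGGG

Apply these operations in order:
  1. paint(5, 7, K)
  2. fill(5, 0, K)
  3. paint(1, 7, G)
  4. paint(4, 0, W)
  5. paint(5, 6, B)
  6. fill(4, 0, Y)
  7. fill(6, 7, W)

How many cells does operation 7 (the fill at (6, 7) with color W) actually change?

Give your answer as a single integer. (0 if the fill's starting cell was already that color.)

Answer: 68

Derivation:
After op 1 paint(5,7,K):
WWWGWWWWW
WWWGWWWWW
WWWGWWWWW
WWWGWWWWW
WWWWWWWWW
WWWWWWWKW
WWWWWWWWW
WWWWWWGGG
WWWWWWGGG
After op 2 fill(5,0,K) [70 cells changed]:
KKKGKKKKK
KKKGKKKKK
KKKGKKKKK
KKKGKKKKK
KKKKKKKKK
KKKKKKKKK
KKKKKKKKK
KKKKKKGGG
KKKKKKGGG
After op 3 paint(1,7,G):
KKKGKKKKK
KKKGKKKGK
KKKGKKKKK
KKKGKKKKK
KKKKKKKKK
KKKKKKKKK
KKKKKKKKK
KKKKKKGGG
KKKKKKGGG
After op 4 paint(4,0,W):
KKKGKKKKK
KKKGKKKGK
KKKGKKKKK
KKKGKKKKK
WKKKKKKKK
KKKKKKKKK
KKKKKKKKK
KKKKKKGGG
KKKKKKGGG
After op 5 paint(5,6,B):
KKKGKKKKK
KKKGKKKGK
KKKGKKKKK
KKKGKKKKK
WKKKKKKKK
KKKKKKBKK
KKKKKKKKK
KKKKKKGGG
KKKKKKGGG
After op 6 fill(4,0,Y) [1 cells changed]:
KKKGKKKKK
KKKGKKKGK
KKKGKKKKK
KKKGKKKKK
YKKKKKKKK
KKKKKKBKK
KKKKKKKKK
KKKKKKGGG
KKKKKKGGG
After op 7 fill(6,7,W) [68 cells changed]:
WWWGWWWWW
WWWGWWWGW
WWWGWWWWW
WWWGWWWWW
YWWWWWWWW
WWWWWWBWW
WWWWWWWWW
WWWWWWGGG
WWWWWWGGG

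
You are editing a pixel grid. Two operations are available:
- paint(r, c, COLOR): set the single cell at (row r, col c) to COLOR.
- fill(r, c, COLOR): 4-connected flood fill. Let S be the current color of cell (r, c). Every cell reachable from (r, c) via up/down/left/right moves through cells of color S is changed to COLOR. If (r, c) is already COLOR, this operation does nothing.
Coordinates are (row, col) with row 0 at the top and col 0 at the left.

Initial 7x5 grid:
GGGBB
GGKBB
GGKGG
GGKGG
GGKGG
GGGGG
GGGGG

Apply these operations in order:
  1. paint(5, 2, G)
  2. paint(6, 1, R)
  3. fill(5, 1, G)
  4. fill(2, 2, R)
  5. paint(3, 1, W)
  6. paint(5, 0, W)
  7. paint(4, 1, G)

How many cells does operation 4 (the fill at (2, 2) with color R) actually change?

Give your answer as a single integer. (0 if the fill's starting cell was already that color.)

Answer: 4

Derivation:
After op 1 paint(5,2,G):
GGGBB
GGKBB
GGKGG
GGKGG
GGKGG
GGGGG
GGGGG
After op 2 paint(6,1,R):
GGGBB
GGKBB
GGKGG
GGKGG
GGKGG
GGGGG
GRGGG
After op 3 fill(5,1,G) [0 cells changed]:
GGGBB
GGKBB
GGKGG
GGKGG
GGKGG
GGGGG
GRGGG
After op 4 fill(2,2,R) [4 cells changed]:
GGGBB
GGRBB
GGRGG
GGRGG
GGRGG
GGGGG
GRGGG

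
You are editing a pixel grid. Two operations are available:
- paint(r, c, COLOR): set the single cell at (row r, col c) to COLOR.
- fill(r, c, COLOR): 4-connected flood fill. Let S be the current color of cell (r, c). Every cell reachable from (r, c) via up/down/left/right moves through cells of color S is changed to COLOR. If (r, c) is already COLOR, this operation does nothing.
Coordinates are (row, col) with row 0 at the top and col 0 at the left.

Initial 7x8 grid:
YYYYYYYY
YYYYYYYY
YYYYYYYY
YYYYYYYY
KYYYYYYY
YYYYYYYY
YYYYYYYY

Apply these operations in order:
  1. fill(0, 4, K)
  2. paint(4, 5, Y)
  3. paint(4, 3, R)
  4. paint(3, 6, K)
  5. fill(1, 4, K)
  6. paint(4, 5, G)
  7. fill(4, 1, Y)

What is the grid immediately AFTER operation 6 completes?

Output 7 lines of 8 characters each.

Answer: KKKKKKKK
KKKKKKKK
KKKKKKKK
KKKKKKKK
KKKRKGKK
KKKKKKKK
KKKKKKKK

Derivation:
After op 1 fill(0,4,K) [55 cells changed]:
KKKKKKKK
KKKKKKKK
KKKKKKKK
KKKKKKKK
KKKKKKKK
KKKKKKKK
KKKKKKKK
After op 2 paint(4,5,Y):
KKKKKKKK
KKKKKKKK
KKKKKKKK
KKKKKKKK
KKKKKYKK
KKKKKKKK
KKKKKKKK
After op 3 paint(4,3,R):
KKKKKKKK
KKKKKKKK
KKKKKKKK
KKKKKKKK
KKKRKYKK
KKKKKKKK
KKKKKKKK
After op 4 paint(3,6,K):
KKKKKKKK
KKKKKKKK
KKKKKKKK
KKKKKKKK
KKKRKYKK
KKKKKKKK
KKKKKKKK
After op 5 fill(1,4,K) [0 cells changed]:
KKKKKKKK
KKKKKKKK
KKKKKKKK
KKKKKKKK
KKKRKYKK
KKKKKKKK
KKKKKKKK
After op 6 paint(4,5,G):
KKKKKKKK
KKKKKKKK
KKKKKKKK
KKKKKKKK
KKKRKGKK
KKKKKKKK
KKKKKKKK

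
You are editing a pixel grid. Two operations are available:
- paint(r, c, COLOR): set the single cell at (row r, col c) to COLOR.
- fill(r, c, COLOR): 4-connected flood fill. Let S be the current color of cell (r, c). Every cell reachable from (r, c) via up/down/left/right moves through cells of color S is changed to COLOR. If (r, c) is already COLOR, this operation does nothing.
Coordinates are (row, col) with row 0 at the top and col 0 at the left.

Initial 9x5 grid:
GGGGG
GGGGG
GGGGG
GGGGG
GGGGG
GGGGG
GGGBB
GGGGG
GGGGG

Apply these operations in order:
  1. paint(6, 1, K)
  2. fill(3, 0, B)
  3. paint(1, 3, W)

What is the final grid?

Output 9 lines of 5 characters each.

Answer: BBBBB
BBBWB
BBBBB
BBBBB
BBBBB
BBBBB
BKBBB
BBBBB
BBBBB

Derivation:
After op 1 paint(6,1,K):
GGGGG
GGGGG
GGGGG
GGGGG
GGGGG
GGGGG
GKGBB
GGGGG
GGGGG
After op 2 fill(3,0,B) [42 cells changed]:
BBBBB
BBBBB
BBBBB
BBBBB
BBBBB
BBBBB
BKBBB
BBBBB
BBBBB
After op 3 paint(1,3,W):
BBBBB
BBBWB
BBBBB
BBBBB
BBBBB
BBBBB
BKBBB
BBBBB
BBBBB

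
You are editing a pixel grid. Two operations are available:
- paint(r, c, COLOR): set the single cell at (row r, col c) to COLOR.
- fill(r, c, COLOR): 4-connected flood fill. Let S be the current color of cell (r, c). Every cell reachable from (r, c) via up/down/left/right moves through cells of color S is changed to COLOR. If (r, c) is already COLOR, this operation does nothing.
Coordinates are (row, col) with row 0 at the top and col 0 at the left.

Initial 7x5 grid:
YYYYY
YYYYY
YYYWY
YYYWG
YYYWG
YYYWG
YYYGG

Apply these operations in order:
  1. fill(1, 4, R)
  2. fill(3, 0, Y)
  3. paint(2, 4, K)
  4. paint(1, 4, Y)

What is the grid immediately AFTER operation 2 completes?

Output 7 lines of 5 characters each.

After op 1 fill(1,4,R) [26 cells changed]:
RRRRR
RRRRR
RRRWR
RRRWG
RRRWG
RRRWG
RRRGG
After op 2 fill(3,0,Y) [26 cells changed]:
YYYYY
YYYYY
YYYWY
YYYWG
YYYWG
YYYWG
YYYGG

Answer: YYYYY
YYYYY
YYYWY
YYYWG
YYYWG
YYYWG
YYYGG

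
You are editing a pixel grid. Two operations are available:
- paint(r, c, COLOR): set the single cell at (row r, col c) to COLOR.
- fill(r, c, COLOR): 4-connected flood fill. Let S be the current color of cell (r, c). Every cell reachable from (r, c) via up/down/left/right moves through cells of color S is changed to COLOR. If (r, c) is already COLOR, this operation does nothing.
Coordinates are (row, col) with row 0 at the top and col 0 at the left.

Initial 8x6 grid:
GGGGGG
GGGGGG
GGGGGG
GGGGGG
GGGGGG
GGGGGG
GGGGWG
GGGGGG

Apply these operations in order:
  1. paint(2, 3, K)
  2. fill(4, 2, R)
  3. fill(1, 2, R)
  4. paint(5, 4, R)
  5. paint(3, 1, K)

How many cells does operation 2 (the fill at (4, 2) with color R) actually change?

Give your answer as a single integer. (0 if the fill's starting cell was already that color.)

After op 1 paint(2,3,K):
GGGGGG
GGGGGG
GGGKGG
GGGGGG
GGGGGG
GGGGGG
GGGGWG
GGGGGG
After op 2 fill(4,2,R) [46 cells changed]:
RRRRRR
RRRRRR
RRRKRR
RRRRRR
RRRRRR
RRRRRR
RRRRWR
RRRRRR

Answer: 46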